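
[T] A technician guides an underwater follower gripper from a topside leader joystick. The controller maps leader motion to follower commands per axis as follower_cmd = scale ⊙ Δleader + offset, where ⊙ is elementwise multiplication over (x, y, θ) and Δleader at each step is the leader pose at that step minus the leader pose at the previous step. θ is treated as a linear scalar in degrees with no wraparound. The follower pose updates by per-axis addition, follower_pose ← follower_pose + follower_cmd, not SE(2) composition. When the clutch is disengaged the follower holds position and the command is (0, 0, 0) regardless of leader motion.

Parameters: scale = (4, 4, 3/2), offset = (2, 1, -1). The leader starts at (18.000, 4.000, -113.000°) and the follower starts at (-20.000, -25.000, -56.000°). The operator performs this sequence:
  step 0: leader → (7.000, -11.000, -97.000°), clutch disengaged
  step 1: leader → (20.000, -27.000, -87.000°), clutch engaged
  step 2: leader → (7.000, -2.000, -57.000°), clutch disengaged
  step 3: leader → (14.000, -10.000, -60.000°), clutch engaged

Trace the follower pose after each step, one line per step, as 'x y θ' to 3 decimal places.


step 0: Δleader=(-11.000, -15.000, 16.000°), disengaged; cmd=(0,0,0) → follower holds at (-20.000, -25.000, -56.000°)
step 1: Δleader=(13.000, -16.000, 10.000°), engaged; cmd=(54.000, -63.000, 14.000°) → follower=(34.000, -88.000, -42.000°)
step 2: Δleader=(-13.000, 25.000, 30.000°), disengaged; cmd=(0,0,0) → follower holds at (34.000, -88.000, -42.000°)
step 3: Δleader=(7.000, -8.000, -3.000°), engaged; cmd=(30.000, -31.000, -5.500°) → follower=(64.000, -119.000, -47.500°)

-20.000 -25.000 -56.000
34.000 -88.000 -42.000
34.000 -88.000 -42.000
64.000 -119.000 -47.500


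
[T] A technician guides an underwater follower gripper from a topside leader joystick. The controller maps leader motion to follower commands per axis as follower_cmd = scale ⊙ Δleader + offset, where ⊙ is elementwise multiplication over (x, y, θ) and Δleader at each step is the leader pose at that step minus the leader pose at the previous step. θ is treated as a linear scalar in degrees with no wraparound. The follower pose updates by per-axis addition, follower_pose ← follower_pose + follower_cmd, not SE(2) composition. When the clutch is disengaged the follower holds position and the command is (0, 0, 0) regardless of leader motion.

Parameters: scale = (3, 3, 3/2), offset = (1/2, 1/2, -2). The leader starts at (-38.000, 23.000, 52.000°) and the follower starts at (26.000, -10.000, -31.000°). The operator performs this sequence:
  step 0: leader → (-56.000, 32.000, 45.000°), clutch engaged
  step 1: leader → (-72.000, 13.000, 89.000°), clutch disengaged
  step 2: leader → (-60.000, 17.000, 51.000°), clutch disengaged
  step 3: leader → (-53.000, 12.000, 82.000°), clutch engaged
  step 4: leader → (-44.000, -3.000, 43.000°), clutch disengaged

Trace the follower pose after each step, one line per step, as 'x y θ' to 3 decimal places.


-27.500 17.500 -43.500
-27.500 17.500 -43.500
-27.500 17.500 -43.500
-6.000 3.000 1.000
-6.000 3.000 1.000

step 0: Δleader=(-18.000, 9.000, -7.000°), engaged; cmd=(-53.500, 27.500, -12.500°) → follower=(-27.500, 17.500, -43.500°)
step 1: Δleader=(-16.000, -19.000, 44.000°), disengaged; cmd=(0,0,0) → follower holds at (-27.500, 17.500, -43.500°)
step 2: Δleader=(12.000, 4.000, -38.000°), disengaged; cmd=(0,0,0) → follower holds at (-27.500, 17.500, -43.500°)
step 3: Δleader=(7.000, -5.000, 31.000°), engaged; cmd=(21.500, -14.500, 44.500°) → follower=(-6.000, 3.000, 1.000°)
step 4: Δleader=(9.000, -15.000, -39.000°), disengaged; cmd=(0,0,0) → follower holds at (-6.000, 3.000, 1.000°)


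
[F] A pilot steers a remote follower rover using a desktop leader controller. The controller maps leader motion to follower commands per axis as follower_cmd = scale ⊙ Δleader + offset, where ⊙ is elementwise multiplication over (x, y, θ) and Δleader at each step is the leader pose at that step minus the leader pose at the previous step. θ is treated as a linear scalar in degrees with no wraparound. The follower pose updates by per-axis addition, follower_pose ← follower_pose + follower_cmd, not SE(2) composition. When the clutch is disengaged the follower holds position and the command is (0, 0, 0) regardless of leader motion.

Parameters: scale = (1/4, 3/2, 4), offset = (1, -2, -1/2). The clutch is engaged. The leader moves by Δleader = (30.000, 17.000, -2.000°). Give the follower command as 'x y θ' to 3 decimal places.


8.500 23.500 -8.500

axis x: 1/4·30.000 + 1 = 8.500
axis y: 3/2·17.000 + -2 = 23.500
axis θ: 4·-2.000 + -1/2 = -8.500


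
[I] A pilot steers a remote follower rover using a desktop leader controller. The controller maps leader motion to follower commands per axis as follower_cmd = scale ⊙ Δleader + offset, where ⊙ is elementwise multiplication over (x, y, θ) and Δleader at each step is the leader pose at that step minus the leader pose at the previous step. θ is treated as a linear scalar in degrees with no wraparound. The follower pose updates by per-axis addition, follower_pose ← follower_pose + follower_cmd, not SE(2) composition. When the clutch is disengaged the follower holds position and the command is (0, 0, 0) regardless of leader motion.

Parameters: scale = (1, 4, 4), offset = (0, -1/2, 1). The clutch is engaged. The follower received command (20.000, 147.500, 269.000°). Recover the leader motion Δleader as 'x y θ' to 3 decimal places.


20.000 37.000 67.000

axis x: (20.000 − 0) / (1) = 20.000
axis y: (147.500 − -1/2) / (4) = 37.000
axis θ: (269.000 − 1) / (4) = 67.000


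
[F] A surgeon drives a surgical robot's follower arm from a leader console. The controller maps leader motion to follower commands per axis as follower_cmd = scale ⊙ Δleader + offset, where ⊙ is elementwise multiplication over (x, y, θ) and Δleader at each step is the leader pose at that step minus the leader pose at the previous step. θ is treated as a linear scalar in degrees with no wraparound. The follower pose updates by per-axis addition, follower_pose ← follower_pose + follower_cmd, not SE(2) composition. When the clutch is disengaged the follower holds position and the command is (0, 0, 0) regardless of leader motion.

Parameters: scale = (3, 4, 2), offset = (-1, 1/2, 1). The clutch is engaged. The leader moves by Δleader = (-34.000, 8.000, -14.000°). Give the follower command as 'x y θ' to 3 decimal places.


-103.000 32.500 -27.000

axis x: 3·-34.000 + -1 = -103.000
axis y: 4·8.000 + 1/2 = 32.500
axis θ: 2·-14.000 + 1 = -27.000


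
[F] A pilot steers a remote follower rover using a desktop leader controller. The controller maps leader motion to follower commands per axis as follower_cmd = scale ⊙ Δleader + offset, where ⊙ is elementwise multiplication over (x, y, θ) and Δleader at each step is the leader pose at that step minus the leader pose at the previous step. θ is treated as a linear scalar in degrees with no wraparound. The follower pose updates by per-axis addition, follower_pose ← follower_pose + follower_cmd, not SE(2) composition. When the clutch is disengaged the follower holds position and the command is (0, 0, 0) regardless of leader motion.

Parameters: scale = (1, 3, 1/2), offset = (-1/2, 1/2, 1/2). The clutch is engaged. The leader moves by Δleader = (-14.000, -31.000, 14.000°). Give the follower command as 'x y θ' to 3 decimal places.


-14.500 -92.500 7.500

axis x: 1·-14.000 + -1/2 = -14.500
axis y: 3·-31.000 + 1/2 = -92.500
axis θ: 1/2·14.000 + 1/2 = 7.500


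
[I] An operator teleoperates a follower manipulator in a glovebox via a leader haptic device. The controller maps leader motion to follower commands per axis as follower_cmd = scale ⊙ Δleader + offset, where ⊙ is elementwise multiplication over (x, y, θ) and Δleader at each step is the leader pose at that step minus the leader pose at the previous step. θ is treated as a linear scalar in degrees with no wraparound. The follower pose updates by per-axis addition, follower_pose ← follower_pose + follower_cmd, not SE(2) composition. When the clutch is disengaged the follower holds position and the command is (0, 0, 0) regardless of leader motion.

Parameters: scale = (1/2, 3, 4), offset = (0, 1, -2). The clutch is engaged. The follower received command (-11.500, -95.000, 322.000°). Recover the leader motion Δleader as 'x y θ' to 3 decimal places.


-23.000 -32.000 81.000

axis x: (-11.500 − 0) / (1/2) = -23.000
axis y: (-95.000 − 1) / (3) = -32.000
axis θ: (322.000 − -2) / (4) = 81.000


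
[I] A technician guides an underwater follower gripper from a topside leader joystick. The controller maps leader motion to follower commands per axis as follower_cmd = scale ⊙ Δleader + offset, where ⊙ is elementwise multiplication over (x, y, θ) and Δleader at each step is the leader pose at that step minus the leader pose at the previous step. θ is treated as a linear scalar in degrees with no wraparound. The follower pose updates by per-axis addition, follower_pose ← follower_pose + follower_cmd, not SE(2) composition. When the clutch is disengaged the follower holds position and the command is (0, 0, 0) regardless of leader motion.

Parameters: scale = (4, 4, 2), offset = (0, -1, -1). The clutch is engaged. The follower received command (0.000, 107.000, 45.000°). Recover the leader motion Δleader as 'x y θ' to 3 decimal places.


0.000 27.000 23.000

axis x: (0.000 − 0) / (4) = 0.000
axis y: (107.000 − -1) / (4) = 27.000
axis θ: (45.000 − -1) / (2) = 23.000


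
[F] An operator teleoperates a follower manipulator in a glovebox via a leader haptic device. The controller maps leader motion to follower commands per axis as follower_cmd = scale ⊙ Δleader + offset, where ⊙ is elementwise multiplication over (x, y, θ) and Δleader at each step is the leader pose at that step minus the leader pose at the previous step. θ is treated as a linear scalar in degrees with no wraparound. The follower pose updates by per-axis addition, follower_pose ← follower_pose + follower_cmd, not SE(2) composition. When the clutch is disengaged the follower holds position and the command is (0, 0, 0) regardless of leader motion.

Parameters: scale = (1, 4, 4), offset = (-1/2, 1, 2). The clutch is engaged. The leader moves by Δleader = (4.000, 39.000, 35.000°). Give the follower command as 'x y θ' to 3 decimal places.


axis x: 1·4.000 + -1/2 = 3.500
axis y: 4·39.000 + 1 = 157.000
axis θ: 4·35.000 + 2 = 142.000

3.500 157.000 142.000


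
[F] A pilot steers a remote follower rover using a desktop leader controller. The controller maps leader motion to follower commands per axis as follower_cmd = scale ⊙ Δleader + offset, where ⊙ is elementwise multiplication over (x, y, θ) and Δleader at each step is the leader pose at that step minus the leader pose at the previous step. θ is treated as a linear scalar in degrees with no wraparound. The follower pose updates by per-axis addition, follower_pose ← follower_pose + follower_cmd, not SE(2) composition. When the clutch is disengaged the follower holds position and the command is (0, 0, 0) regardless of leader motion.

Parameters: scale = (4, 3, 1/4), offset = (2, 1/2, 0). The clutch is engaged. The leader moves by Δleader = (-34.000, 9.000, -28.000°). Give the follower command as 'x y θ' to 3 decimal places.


-134.000 27.500 -7.000

axis x: 4·-34.000 + 2 = -134.000
axis y: 3·9.000 + 1/2 = 27.500
axis θ: 1/4·-28.000 + 0 = -7.000


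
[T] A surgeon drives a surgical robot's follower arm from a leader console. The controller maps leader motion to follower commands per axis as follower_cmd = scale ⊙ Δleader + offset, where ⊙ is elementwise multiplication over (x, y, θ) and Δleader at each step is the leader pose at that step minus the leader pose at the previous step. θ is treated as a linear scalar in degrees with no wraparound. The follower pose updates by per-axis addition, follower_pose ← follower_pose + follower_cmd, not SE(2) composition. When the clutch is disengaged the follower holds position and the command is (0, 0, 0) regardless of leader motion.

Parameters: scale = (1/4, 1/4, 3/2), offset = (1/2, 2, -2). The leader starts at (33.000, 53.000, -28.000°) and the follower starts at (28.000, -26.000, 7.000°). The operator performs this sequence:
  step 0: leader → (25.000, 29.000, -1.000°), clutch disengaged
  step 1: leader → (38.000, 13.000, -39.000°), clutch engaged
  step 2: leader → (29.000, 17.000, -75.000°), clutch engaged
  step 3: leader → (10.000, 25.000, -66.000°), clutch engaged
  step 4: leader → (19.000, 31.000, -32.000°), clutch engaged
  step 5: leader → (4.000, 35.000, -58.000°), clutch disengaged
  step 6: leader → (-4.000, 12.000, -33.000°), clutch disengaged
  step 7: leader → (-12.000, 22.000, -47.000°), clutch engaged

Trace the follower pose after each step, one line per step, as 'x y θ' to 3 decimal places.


28.000 -26.000 7.000
31.750 -28.000 -52.000
30.000 -25.000 -108.000
25.750 -21.000 -96.500
28.500 -17.500 -47.500
28.500 -17.500 -47.500
28.500 -17.500 -47.500
27.000 -13.000 -70.500

step 0: Δleader=(-8.000, -24.000, 27.000°), disengaged; cmd=(0,0,0) → follower holds at (28.000, -26.000, 7.000°)
step 1: Δleader=(13.000, -16.000, -38.000°), engaged; cmd=(3.750, -2.000, -59.000°) → follower=(31.750, -28.000, -52.000°)
step 2: Δleader=(-9.000, 4.000, -36.000°), engaged; cmd=(-1.750, 3.000, -56.000°) → follower=(30.000, -25.000, -108.000°)
step 3: Δleader=(-19.000, 8.000, 9.000°), engaged; cmd=(-4.250, 4.000, 11.500°) → follower=(25.750, -21.000, -96.500°)
step 4: Δleader=(9.000, 6.000, 34.000°), engaged; cmd=(2.750, 3.500, 49.000°) → follower=(28.500, -17.500, -47.500°)
step 5: Δleader=(-15.000, 4.000, -26.000°), disengaged; cmd=(0,0,0) → follower holds at (28.500, -17.500, -47.500°)
step 6: Δleader=(-8.000, -23.000, 25.000°), disengaged; cmd=(0,0,0) → follower holds at (28.500, -17.500, -47.500°)
step 7: Δleader=(-8.000, 10.000, -14.000°), engaged; cmd=(-1.500, 4.500, -23.000°) → follower=(27.000, -13.000, -70.500°)


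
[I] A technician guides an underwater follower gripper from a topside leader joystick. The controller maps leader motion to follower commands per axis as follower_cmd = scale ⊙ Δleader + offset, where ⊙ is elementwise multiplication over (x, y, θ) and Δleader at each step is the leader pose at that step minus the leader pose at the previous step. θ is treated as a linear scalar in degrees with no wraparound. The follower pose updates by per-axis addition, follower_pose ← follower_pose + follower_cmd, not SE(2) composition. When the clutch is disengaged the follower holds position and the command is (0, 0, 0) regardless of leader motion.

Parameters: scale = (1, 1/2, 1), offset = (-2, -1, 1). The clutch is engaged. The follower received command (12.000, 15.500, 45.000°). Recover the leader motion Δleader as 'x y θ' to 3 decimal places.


axis x: (12.000 − -2) / (1) = 14.000
axis y: (15.500 − -1) / (1/2) = 33.000
axis θ: (45.000 − 1) / (1) = 44.000

14.000 33.000 44.000


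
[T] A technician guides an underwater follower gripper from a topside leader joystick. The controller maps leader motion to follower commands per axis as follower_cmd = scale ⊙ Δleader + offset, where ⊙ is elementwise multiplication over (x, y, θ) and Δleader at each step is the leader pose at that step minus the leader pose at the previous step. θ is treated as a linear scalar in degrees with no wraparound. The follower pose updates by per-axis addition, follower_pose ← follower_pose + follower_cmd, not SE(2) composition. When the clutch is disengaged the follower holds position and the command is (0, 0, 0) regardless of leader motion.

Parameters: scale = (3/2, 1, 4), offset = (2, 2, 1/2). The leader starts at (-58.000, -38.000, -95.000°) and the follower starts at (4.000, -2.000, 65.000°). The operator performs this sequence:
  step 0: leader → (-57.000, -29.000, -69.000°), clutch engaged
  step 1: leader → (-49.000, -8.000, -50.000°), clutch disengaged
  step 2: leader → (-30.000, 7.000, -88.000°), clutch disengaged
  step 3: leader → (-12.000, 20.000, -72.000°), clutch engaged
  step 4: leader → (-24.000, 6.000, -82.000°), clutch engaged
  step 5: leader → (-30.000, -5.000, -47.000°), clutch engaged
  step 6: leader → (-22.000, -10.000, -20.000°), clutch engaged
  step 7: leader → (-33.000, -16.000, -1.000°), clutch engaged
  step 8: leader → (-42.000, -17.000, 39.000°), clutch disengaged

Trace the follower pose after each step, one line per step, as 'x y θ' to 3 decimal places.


step 0: Δleader=(1.000, 9.000, 26.000°), engaged; cmd=(3.500, 11.000, 104.500°) → follower=(7.500, 9.000, 169.500°)
step 1: Δleader=(8.000, 21.000, 19.000°), disengaged; cmd=(0,0,0) → follower holds at (7.500, 9.000, 169.500°)
step 2: Δleader=(19.000, 15.000, -38.000°), disengaged; cmd=(0,0,0) → follower holds at (7.500, 9.000, 169.500°)
step 3: Δleader=(18.000, 13.000, 16.000°), engaged; cmd=(29.000, 15.000, 64.500°) → follower=(36.500, 24.000, 234.000°)
step 4: Δleader=(-12.000, -14.000, -10.000°), engaged; cmd=(-16.000, -12.000, -39.500°) → follower=(20.500, 12.000, 194.500°)
step 5: Δleader=(-6.000, -11.000, 35.000°), engaged; cmd=(-7.000, -9.000, 140.500°) → follower=(13.500, 3.000, 335.000°)
step 6: Δleader=(8.000, -5.000, 27.000°), engaged; cmd=(14.000, -3.000, 108.500°) → follower=(27.500, 0.000, 443.500°)
step 7: Δleader=(-11.000, -6.000, 19.000°), engaged; cmd=(-14.500, -4.000, 76.500°) → follower=(13.000, -4.000, 520.000°)
step 8: Δleader=(-9.000, -1.000, 40.000°), disengaged; cmd=(0,0,0) → follower holds at (13.000, -4.000, 520.000°)

7.500 9.000 169.500
7.500 9.000 169.500
7.500 9.000 169.500
36.500 24.000 234.000
20.500 12.000 194.500
13.500 3.000 335.000
27.500 0.000 443.500
13.000 -4.000 520.000
13.000 -4.000 520.000


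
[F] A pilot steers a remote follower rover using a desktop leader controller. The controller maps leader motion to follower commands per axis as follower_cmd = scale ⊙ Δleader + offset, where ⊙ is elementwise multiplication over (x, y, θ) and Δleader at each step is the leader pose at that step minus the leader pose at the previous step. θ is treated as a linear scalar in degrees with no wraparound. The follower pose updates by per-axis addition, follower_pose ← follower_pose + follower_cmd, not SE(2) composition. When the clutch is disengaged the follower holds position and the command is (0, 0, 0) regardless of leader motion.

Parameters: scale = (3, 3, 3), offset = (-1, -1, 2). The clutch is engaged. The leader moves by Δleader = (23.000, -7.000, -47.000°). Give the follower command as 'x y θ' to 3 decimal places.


68.000 -22.000 -139.000

axis x: 3·23.000 + -1 = 68.000
axis y: 3·-7.000 + -1 = -22.000
axis θ: 3·-47.000 + 2 = -139.000


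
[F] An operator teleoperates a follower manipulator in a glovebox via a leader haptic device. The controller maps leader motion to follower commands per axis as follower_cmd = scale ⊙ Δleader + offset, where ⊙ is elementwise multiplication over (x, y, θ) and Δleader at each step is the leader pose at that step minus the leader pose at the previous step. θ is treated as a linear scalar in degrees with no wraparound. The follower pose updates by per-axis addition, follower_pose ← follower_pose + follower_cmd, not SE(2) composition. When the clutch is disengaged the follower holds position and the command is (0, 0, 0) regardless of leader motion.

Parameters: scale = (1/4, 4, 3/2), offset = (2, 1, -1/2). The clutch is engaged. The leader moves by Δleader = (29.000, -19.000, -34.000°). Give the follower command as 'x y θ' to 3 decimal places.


axis x: 1/4·29.000 + 2 = 9.250
axis y: 4·-19.000 + 1 = -75.000
axis θ: 3/2·-34.000 + -1/2 = -51.500

9.250 -75.000 -51.500


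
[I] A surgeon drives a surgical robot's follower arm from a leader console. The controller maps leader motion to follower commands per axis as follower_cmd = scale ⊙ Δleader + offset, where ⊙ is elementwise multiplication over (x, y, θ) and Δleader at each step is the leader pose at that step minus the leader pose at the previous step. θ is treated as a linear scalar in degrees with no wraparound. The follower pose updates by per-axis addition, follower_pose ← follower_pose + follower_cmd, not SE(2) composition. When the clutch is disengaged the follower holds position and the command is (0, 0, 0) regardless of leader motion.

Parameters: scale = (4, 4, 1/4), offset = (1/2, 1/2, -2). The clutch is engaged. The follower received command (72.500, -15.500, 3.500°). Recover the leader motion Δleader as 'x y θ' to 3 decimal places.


18.000 -4.000 22.000

axis x: (72.500 − 1/2) / (4) = 18.000
axis y: (-15.500 − 1/2) / (4) = -4.000
axis θ: (3.500 − -2) / (1/4) = 22.000


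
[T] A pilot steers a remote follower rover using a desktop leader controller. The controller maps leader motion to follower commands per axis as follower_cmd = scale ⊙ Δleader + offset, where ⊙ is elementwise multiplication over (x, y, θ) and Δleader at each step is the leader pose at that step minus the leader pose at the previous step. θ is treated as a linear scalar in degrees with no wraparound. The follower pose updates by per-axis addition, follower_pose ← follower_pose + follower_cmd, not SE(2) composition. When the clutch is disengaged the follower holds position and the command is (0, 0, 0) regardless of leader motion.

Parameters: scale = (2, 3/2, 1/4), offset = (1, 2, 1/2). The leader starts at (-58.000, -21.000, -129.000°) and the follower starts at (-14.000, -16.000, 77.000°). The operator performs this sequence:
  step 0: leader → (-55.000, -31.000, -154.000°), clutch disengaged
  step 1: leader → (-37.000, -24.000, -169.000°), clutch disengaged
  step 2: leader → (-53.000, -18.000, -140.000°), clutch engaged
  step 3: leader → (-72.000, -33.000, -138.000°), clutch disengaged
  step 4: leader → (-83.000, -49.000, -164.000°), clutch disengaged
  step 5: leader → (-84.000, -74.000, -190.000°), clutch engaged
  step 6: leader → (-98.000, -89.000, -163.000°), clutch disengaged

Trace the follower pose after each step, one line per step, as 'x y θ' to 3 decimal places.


-14.000 -16.000 77.000
-14.000 -16.000 77.000
-45.000 -5.000 84.750
-45.000 -5.000 84.750
-45.000 -5.000 84.750
-46.000 -40.500 78.750
-46.000 -40.500 78.750

step 0: Δleader=(3.000, -10.000, -25.000°), disengaged; cmd=(0,0,0) → follower holds at (-14.000, -16.000, 77.000°)
step 1: Δleader=(18.000, 7.000, -15.000°), disengaged; cmd=(0,0,0) → follower holds at (-14.000, -16.000, 77.000°)
step 2: Δleader=(-16.000, 6.000, 29.000°), engaged; cmd=(-31.000, 11.000, 7.750°) → follower=(-45.000, -5.000, 84.750°)
step 3: Δleader=(-19.000, -15.000, 2.000°), disengaged; cmd=(0,0,0) → follower holds at (-45.000, -5.000, 84.750°)
step 4: Δleader=(-11.000, -16.000, -26.000°), disengaged; cmd=(0,0,0) → follower holds at (-45.000, -5.000, 84.750°)
step 5: Δleader=(-1.000, -25.000, -26.000°), engaged; cmd=(-1.000, -35.500, -6.000°) → follower=(-46.000, -40.500, 78.750°)
step 6: Δleader=(-14.000, -15.000, 27.000°), disengaged; cmd=(0,0,0) → follower holds at (-46.000, -40.500, 78.750°)


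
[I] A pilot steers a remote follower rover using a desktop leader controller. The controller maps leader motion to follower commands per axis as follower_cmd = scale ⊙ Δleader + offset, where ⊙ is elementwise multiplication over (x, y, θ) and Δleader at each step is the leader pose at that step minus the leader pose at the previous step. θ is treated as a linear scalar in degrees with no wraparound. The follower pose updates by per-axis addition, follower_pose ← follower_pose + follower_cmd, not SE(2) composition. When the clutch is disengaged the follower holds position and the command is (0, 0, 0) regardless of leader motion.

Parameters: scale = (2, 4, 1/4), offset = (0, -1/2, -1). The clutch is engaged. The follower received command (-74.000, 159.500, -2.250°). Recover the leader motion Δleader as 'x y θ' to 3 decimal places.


-37.000 40.000 -5.000

axis x: (-74.000 − 0) / (2) = -37.000
axis y: (159.500 − -1/2) / (4) = 40.000
axis θ: (-2.250 − -1) / (1/4) = -5.000


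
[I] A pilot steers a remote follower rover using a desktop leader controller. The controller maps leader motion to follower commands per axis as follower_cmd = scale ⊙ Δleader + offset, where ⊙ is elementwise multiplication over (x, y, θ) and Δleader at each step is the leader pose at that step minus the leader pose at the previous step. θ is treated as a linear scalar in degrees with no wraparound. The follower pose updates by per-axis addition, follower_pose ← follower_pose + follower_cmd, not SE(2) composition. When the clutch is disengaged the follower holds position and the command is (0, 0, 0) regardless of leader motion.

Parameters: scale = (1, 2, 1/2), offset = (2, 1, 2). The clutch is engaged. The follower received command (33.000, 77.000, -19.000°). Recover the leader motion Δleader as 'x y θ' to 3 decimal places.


31.000 38.000 -42.000

axis x: (33.000 − 2) / (1) = 31.000
axis y: (77.000 − 1) / (2) = 38.000
axis θ: (-19.000 − 2) / (1/2) = -42.000


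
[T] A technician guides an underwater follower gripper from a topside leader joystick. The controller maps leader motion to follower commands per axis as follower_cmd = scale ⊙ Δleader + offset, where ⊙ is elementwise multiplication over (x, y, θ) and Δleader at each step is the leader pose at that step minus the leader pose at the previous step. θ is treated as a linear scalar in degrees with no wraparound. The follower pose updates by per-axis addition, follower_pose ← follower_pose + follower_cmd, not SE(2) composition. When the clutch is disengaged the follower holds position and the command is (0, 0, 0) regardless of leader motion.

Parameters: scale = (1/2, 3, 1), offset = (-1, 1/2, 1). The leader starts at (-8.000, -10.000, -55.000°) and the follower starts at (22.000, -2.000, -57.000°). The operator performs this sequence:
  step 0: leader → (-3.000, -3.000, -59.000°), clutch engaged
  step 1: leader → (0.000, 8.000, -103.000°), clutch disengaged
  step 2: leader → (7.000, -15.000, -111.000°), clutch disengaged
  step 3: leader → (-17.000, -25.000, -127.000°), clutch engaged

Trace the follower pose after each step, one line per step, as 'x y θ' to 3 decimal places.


step 0: Δleader=(5.000, 7.000, -4.000°), engaged; cmd=(1.500, 21.500, -3.000°) → follower=(23.500, 19.500, -60.000°)
step 1: Δleader=(3.000, 11.000, -44.000°), disengaged; cmd=(0,0,0) → follower holds at (23.500, 19.500, -60.000°)
step 2: Δleader=(7.000, -23.000, -8.000°), disengaged; cmd=(0,0,0) → follower holds at (23.500, 19.500, -60.000°)
step 3: Δleader=(-24.000, -10.000, -16.000°), engaged; cmd=(-13.000, -29.500, -15.000°) → follower=(10.500, -10.000, -75.000°)

23.500 19.500 -60.000
23.500 19.500 -60.000
23.500 19.500 -60.000
10.500 -10.000 -75.000


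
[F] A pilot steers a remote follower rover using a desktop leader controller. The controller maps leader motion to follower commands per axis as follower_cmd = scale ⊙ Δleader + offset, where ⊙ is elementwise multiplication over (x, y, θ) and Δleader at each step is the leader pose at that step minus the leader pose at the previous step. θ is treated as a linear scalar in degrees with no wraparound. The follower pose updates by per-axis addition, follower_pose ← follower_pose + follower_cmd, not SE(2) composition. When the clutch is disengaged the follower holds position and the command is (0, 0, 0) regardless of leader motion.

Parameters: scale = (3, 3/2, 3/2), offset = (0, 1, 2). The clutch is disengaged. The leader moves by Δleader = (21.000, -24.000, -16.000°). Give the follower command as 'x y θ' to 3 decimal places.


clutch disengaged → follower holds; cmd = (0, 0, 0)

0.000 0.000 0.000


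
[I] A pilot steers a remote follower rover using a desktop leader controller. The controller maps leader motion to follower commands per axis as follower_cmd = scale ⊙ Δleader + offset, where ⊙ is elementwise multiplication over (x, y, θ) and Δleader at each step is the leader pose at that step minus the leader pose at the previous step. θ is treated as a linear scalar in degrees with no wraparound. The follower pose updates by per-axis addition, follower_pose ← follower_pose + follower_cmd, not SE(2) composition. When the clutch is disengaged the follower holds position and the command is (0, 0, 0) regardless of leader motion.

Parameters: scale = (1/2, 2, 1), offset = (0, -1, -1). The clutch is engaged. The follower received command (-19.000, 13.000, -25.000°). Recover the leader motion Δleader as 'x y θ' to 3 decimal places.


axis x: (-19.000 − 0) / (1/2) = -38.000
axis y: (13.000 − -1) / (2) = 7.000
axis θ: (-25.000 − -1) / (1) = -24.000

-38.000 7.000 -24.000


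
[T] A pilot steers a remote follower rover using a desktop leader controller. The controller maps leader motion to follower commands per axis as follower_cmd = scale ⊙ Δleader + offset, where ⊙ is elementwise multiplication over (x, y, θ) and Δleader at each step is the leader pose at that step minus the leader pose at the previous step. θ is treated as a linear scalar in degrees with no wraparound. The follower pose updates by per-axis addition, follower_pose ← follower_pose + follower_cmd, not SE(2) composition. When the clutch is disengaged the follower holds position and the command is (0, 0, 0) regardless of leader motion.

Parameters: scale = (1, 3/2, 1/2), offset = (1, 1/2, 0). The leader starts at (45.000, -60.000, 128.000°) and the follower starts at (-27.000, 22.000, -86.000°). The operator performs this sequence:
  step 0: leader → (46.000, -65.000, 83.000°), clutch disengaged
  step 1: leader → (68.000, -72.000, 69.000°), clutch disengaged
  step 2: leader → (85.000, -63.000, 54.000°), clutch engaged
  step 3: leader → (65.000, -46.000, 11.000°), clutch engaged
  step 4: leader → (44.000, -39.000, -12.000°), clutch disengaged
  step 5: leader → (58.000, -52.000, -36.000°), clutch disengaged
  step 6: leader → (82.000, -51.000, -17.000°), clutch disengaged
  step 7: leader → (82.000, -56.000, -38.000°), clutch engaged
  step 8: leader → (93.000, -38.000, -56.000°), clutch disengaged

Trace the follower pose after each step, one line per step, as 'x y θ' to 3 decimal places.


step 0: Δleader=(1.000, -5.000, -45.000°), disengaged; cmd=(0,0,0) → follower holds at (-27.000, 22.000, -86.000°)
step 1: Δleader=(22.000, -7.000, -14.000°), disengaged; cmd=(0,0,0) → follower holds at (-27.000, 22.000, -86.000°)
step 2: Δleader=(17.000, 9.000, -15.000°), engaged; cmd=(18.000, 14.000, -7.500°) → follower=(-9.000, 36.000, -93.500°)
step 3: Δleader=(-20.000, 17.000, -43.000°), engaged; cmd=(-19.000, 26.000, -21.500°) → follower=(-28.000, 62.000, -115.000°)
step 4: Δleader=(-21.000, 7.000, -23.000°), disengaged; cmd=(0,0,0) → follower holds at (-28.000, 62.000, -115.000°)
step 5: Δleader=(14.000, -13.000, -24.000°), disengaged; cmd=(0,0,0) → follower holds at (-28.000, 62.000, -115.000°)
step 6: Δleader=(24.000, 1.000, 19.000°), disengaged; cmd=(0,0,0) → follower holds at (-28.000, 62.000, -115.000°)
step 7: Δleader=(0.000, -5.000, -21.000°), engaged; cmd=(1.000, -7.000, -10.500°) → follower=(-27.000, 55.000, -125.500°)
step 8: Δleader=(11.000, 18.000, -18.000°), disengaged; cmd=(0,0,0) → follower holds at (-27.000, 55.000, -125.500°)

-27.000 22.000 -86.000
-27.000 22.000 -86.000
-9.000 36.000 -93.500
-28.000 62.000 -115.000
-28.000 62.000 -115.000
-28.000 62.000 -115.000
-28.000 62.000 -115.000
-27.000 55.000 -125.500
-27.000 55.000 -125.500


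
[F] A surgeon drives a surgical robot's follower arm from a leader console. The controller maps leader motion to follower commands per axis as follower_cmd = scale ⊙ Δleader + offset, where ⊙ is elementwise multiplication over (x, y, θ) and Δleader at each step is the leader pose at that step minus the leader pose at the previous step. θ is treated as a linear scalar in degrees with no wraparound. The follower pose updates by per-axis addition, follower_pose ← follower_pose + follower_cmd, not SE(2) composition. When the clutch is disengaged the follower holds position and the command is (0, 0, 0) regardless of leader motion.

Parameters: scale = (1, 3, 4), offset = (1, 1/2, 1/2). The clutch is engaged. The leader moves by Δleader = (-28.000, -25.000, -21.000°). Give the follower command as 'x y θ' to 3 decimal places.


axis x: 1·-28.000 + 1 = -27.000
axis y: 3·-25.000 + 1/2 = -74.500
axis θ: 4·-21.000 + 1/2 = -83.500

-27.000 -74.500 -83.500


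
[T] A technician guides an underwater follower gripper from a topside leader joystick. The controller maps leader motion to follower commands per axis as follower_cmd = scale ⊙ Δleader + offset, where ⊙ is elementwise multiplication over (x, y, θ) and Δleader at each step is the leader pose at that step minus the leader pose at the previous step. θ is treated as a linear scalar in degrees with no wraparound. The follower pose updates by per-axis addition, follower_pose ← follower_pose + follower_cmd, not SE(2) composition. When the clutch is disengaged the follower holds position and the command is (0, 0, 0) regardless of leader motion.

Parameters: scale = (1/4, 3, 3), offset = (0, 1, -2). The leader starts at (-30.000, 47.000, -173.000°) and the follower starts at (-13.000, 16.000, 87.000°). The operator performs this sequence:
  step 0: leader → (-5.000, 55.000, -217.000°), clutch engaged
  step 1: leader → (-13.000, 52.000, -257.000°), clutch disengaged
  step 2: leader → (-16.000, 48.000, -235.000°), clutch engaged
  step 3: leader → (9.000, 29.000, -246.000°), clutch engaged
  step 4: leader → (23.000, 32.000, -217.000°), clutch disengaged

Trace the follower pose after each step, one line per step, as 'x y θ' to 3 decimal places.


-6.750 41.000 -47.000
-6.750 41.000 -47.000
-7.500 30.000 17.000
-1.250 -26.000 -18.000
-1.250 -26.000 -18.000

step 0: Δleader=(25.000, 8.000, -44.000°), engaged; cmd=(6.250, 25.000, -134.000°) → follower=(-6.750, 41.000, -47.000°)
step 1: Δleader=(-8.000, -3.000, -40.000°), disengaged; cmd=(0,0,0) → follower holds at (-6.750, 41.000, -47.000°)
step 2: Δleader=(-3.000, -4.000, 22.000°), engaged; cmd=(-0.750, -11.000, 64.000°) → follower=(-7.500, 30.000, 17.000°)
step 3: Δleader=(25.000, -19.000, -11.000°), engaged; cmd=(6.250, -56.000, -35.000°) → follower=(-1.250, -26.000, -18.000°)
step 4: Δleader=(14.000, 3.000, 29.000°), disengaged; cmd=(0,0,0) → follower holds at (-1.250, -26.000, -18.000°)


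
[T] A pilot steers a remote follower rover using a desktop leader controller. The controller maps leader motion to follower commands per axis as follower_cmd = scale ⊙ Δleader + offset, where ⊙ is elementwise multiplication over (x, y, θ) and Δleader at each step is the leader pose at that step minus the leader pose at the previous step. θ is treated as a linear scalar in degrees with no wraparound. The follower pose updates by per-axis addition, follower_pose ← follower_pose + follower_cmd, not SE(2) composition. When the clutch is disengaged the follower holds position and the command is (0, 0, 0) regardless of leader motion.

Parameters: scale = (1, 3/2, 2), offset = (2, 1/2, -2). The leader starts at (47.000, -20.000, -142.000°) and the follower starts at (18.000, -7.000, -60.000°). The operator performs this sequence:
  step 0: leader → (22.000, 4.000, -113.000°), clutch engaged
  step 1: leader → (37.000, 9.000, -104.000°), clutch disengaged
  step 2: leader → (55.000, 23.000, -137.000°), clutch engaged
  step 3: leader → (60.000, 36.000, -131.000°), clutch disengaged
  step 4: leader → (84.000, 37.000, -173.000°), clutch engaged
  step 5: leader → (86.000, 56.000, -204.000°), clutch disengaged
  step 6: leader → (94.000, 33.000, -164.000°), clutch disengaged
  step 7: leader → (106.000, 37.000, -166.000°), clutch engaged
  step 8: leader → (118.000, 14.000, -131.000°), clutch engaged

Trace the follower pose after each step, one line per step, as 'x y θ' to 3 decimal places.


step 0: Δleader=(-25.000, 24.000, 29.000°), engaged; cmd=(-23.000, 36.500, 56.000°) → follower=(-5.000, 29.500, -4.000°)
step 1: Δleader=(15.000, 5.000, 9.000°), disengaged; cmd=(0,0,0) → follower holds at (-5.000, 29.500, -4.000°)
step 2: Δleader=(18.000, 14.000, -33.000°), engaged; cmd=(20.000, 21.500, -68.000°) → follower=(15.000, 51.000, -72.000°)
step 3: Δleader=(5.000, 13.000, 6.000°), disengaged; cmd=(0,0,0) → follower holds at (15.000, 51.000, -72.000°)
step 4: Δleader=(24.000, 1.000, -42.000°), engaged; cmd=(26.000, 2.000, -86.000°) → follower=(41.000, 53.000, -158.000°)
step 5: Δleader=(2.000, 19.000, -31.000°), disengaged; cmd=(0,0,0) → follower holds at (41.000, 53.000, -158.000°)
step 6: Δleader=(8.000, -23.000, 40.000°), disengaged; cmd=(0,0,0) → follower holds at (41.000, 53.000, -158.000°)
step 7: Δleader=(12.000, 4.000, -2.000°), engaged; cmd=(14.000, 6.500, -6.000°) → follower=(55.000, 59.500, -164.000°)
step 8: Δleader=(12.000, -23.000, 35.000°), engaged; cmd=(14.000, -34.000, 68.000°) → follower=(69.000, 25.500, -96.000°)

-5.000 29.500 -4.000
-5.000 29.500 -4.000
15.000 51.000 -72.000
15.000 51.000 -72.000
41.000 53.000 -158.000
41.000 53.000 -158.000
41.000 53.000 -158.000
55.000 59.500 -164.000
69.000 25.500 -96.000


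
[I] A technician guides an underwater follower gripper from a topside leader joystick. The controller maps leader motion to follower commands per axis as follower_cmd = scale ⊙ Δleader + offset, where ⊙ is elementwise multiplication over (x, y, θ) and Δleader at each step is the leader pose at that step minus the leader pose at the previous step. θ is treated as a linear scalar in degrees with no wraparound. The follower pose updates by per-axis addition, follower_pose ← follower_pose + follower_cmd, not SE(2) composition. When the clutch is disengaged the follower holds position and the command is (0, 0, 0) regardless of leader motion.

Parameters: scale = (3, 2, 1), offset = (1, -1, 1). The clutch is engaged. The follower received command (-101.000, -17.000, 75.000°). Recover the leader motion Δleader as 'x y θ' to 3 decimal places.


-34.000 -8.000 74.000

axis x: (-101.000 − 1) / (3) = -34.000
axis y: (-17.000 − -1) / (2) = -8.000
axis θ: (75.000 − 1) / (1) = 74.000


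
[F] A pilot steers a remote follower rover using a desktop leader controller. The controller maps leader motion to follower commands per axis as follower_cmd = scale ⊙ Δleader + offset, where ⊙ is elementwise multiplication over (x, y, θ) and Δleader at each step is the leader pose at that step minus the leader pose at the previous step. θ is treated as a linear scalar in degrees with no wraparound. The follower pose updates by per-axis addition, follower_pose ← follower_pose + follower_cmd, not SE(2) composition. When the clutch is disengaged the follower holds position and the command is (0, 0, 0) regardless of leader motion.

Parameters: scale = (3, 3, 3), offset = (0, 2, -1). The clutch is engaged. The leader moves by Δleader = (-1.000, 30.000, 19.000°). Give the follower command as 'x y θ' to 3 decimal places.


-3.000 92.000 56.000

axis x: 3·-1.000 + 0 = -3.000
axis y: 3·30.000 + 2 = 92.000
axis θ: 3·19.000 + -1 = 56.000


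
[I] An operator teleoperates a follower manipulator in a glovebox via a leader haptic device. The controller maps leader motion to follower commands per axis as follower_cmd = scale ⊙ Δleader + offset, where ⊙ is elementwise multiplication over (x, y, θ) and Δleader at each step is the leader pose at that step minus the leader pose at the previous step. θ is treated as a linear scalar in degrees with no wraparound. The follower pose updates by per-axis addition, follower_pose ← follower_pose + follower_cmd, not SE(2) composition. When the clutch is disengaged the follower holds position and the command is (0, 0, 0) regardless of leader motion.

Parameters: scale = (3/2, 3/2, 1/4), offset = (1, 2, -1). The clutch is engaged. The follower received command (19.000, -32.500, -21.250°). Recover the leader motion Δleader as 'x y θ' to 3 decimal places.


axis x: (19.000 − 1) / (3/2) = 12.000
axis y: (-32.500 − 2) / (3/2) = -23.000
axis θ: (-21.250 − -1) / (1/4) = -81.000

12.000 -23.000 -81.000
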